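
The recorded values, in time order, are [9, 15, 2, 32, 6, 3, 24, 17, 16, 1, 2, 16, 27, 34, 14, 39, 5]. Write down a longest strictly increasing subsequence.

9, 15, 24, 27, 34, 39

Patience tails give the LIS length; then backtrack through the dp parents:
9 → extends → [9]
15 → extends → [9, 15]
2 → replaces 9 → [2, 15]
32 → extends → [2, 15, 32]
6 → replaces 15 → [2, 6, 32]
3 → replaces 6 → [2, 3, 32]
24 → replaces 32 → [2, 3, 24]
17 → replaces 24 → [2, 3, 17]
16 → replaces 17 → [2, 3, 16]
1 → replaces 2 → [1, 3, 16]
2 → replaces 3 → [1, 2, 16]
16 → already a tail → [1, 2, 16]
27 → extends → [1, 2, 16, 27]
34 → extends → [1, 2, 16, 27, 34]
14 → replaces 16 → [1, 2, 14, 27, 34]
39 → extends → [1, 2, 14, 27, 34, 39]
5 → replaces 14 → [1, 2, 5, 27, 34, 39]
Length 6; one witness is 9, 15, 24, 27, 34, 39.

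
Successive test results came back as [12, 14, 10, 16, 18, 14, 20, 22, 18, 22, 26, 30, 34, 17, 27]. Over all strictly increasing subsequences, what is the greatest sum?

192

Let S[i] be the best sum of a strictly increasing subsequence ending at i:
i:       1   2   3   4   5   6   7   8   9  10  11  12  13  14  15
a[i]:   12  14  10  16  18  14  20  22  18  22  26  30  34  17  27
S:      12  26  10  42  60  26  80 102  60 102 128 158 192  59 155
Maximum is 192 (e.g. 12 + 14 + 16 + 18 + 20 + 22 + 26 + 30 + 34).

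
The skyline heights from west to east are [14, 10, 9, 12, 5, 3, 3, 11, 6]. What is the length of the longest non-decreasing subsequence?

3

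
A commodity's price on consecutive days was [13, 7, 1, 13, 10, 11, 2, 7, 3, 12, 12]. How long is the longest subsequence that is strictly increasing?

4

Let dp[i] be the length of the longest such subsequence ending at index i:
i:      1  2  3  4  5  6  7  8  9 10 11
a[i]:  13  7  1 13 10 11  2  7  3 12 12
dp:     1  1  1  2  2  3  2  3  3  4  4
Maximum dp value is 4.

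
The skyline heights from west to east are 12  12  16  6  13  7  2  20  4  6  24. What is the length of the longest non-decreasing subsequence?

5

Let dp[i] be the length of the longest such subsequence ending at index i:
i:      1  2  3  4  5  6  7  8  9 10 11
a[i]:  12 12 16  6 13  7  2 20  4  6 24
dp:     1  2  3  1  3  2  1  4  2  3  5
Maximum dp value is 5.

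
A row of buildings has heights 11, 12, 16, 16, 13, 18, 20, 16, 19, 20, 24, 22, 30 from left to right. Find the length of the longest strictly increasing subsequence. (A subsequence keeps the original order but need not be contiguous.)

Let dp[i] be the length of the longest such subsequence ending at index i:
i:      1  2  3  4  5  6  7  8  9 10 11 12 13
a[i]:  11 12 16 16 13 18 20 16 19 20 24 22 30
dp:     1  2  3  3  3  4  5  4  5  6  7  7  8
Maximum dp value is 8.

8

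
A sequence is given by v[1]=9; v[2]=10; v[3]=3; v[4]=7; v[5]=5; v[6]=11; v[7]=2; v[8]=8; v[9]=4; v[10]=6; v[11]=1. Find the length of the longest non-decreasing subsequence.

3

Track the smallest tail for each achievable length (allowing ties):
9 → extends → [9]
10 → extends → [9, 10]
3 → replaces 9 → [3, 10]
7 → replaces 10 → [3, 7]
5 → replaces 7 → [3, 5]
11 → extends → [3, 5, 11]
2 → replaces 3 → [2, 5, 11]
8 → replaces 11 → [2, 5, 8]
4 → replaces 5 → [2, 4, 8]
6 → replaces 8 → [2, 4, 6]
1 → replaces 2 → [1, 4, 6]
Three tails, so the longest non-decreasing subsequence has length 3 (e.g. 9, 10, 11).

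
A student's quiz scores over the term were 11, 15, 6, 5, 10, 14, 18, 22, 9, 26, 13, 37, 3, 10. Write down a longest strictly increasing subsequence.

Patience tails give the LIS length; then backtrack through the dp parents:
11 → extends → [11]
15 → extends → [11, 15]
6 → replaces 11 → [6, 15]
5 → replaces 6 → [5, 15]
10 → replaces 15 → [5, 10]
14 → extends → [5, 10, 14]
18 → extends → [5, 10, 14, 18]
22 → extends → [5, 10, 14, 18, 22]
9 → replaces 10 → [5, 9, 14, 18, 22]
26 → extends → [5, 9, 14, 18, 22, 26]
13 → replaces 14 → [5, 9, 13, 18, 22, 26]
37 → extends → [5, 9, 13, 18, 22, 26, 37]
3 → replaces 5 → [3, 9, 13, 18, 22, 26, 37]
10 → replaces 13 → [3, 9, 10, 18, 22, 26, 37]
Length 7; one witness is 6, 10, 14, 18, 22, 26, 37.

6, 10, 14, 18, 22, 26, 37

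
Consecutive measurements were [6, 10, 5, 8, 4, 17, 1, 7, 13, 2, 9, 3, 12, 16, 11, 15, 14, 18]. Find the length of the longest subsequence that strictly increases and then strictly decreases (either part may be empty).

7

inc[i] = longest strictly increasing subsequence ending at i; dec[i] = longest strictly decreasing subsequence starting at i:
i:      1  2  3  4  5  6  7  8  9 10 11 12 13 14 15 16 17 18
a[i]:   6 10  5  8  4 17  1  7 13  2  9  3 12 16 11 15 14 18
inc:    1  2  1  2  1  3  1  2  3  2  3  3  4  5  4  5  5  6
dec:    4  4  3  3  2  4  1  2  3  1  2  1  2  3  1  2  1  1
Best peak at i=14 (value 16): inc=5, dec=3, length 5+3−1 = 7.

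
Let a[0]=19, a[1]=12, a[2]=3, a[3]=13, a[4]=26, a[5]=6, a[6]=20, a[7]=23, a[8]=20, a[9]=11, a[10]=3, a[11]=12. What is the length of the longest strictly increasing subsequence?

Track the smallest tail for each achievable length (strict):
19 → extends → [19]
12 → replaces 19 → [12]
3 → replaces 12 → [3]
13 → extends → [3, 13]
26 → extends → [3, 13, 26]
6 → replaces 13 → [3, 6, 26]
20 → replaces 26 → [3, 6, 20]
23 → extends → [3, 6, 20, 23]
20 → already a tail → [3, 6, 20, 23]
11 → replaces 20 → [3, 6, 11, 23]
3 → already a tail → [3, 6, 11, 23]
12 → replaces 23 → [3, 6, 11, 12]
Four tails, so the longest strictly increasing subsequence has length 4 (e.g. 12, 13, 20, 23).

4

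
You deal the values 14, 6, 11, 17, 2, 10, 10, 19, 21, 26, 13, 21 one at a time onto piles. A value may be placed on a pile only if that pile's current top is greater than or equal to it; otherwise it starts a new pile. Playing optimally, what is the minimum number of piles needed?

6

The minimum number of non-increasing subsequences covering a sequence equals the length of its longest strictly increasing subsequence.
LIS length is 6 (e.g. 6, 11, 17, 19, 21, 26), so 6 piles are needed.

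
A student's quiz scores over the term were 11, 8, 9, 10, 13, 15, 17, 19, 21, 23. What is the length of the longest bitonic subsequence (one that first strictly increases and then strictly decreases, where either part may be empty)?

inc[i] = longest strictly increasing subsequence ending at i; dec[i] = longest strictly decreasing subsequence starting at i:
i:      1  2  3  4  5  6  7  8  9 10
a[i]:  11  8  9 10 13 15 17 19 21 23
inc:    1  1  2  3  4  5  6  7  8  9
dec:    2  1  1  1  1  1  1  1  1  1
Best peak at i=10 (value 23): inc=9, dec=1, length 9+1−1 = 9.

9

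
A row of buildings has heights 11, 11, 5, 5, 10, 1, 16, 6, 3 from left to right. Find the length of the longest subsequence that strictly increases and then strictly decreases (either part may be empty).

inc[i] = longest strictly increasing subsequence ending at i; dec[i] = longest strictly decreasing subsequence starting at i:
i:      1  2  3  4  5  6  7  8  9
a[i]:  11 11  5  5 10  1 16  6  3
inc:    1  1  1  1  2  1  3  2  2
dec:    4  4  2  2  3  1  3  2  1
Best peak at i=7 (value 16): inc=3, dec=3, length 3+3−1 = 5.

5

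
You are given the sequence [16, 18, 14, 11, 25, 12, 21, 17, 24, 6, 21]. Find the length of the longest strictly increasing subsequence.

Let dp[i] be the length of the longest such subsequence ending at index i:
i:      1  2  3  4  5  6  7  8  9 10 11
a[i]:  16 18 14 11 25 12 21 17 24  6 21
dp:     1  2  1  1  3  2  3  3  4  1  4
Maximum dp value is 4.

4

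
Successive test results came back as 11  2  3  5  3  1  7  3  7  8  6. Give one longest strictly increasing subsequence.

Patience tails give the LIS length; then backtrack through the dp parents:
11 → extends → [11]
2 → replaces 11 → [2]
3 → extends → [2, 3]
5 → extends → [2, 3, 5]
3 → already a tail → [2, 3, 5]
1 → replaces 2 → [1, 3, 5]
7 → extends → [1, 3, 5, 7]
3 → already a tail → [1, 3, 5, 7]
7 → already a tail → [1, 3, 5, 7]
8 → extends → [1, 3, 5, 7, 8]
6 → replaces 7 → [1, 3, 5, 6, 8]
Length 5; one witness is 2, 3, 5, 7, 8.

2, 3, 5, 7, 8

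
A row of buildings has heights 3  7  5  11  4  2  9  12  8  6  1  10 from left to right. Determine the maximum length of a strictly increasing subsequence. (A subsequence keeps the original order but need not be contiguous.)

Track the smallest tail for each achievable length (strict):
3 → extends → [3]
7 → extends → [3, 7]
5 → replaces 7 → [3, 5]
11 → extends → [3, 5, 11]
4 → replaces 5 → [3, 4, 11]
2 → replaces 3 → [2, 4, 11]
9 → replaces 11 → [2, 4, 9]
12 → extends → [2, 4, 9, 12]
8 → replaces 9 → [2, 4, 8, 12]
6 → replaces 8 → [2, 4, 6, 12]
1 → replaces 2 → [1, 4, 6, 12]
10 → replaces 12 → [1, 4, 6, 10]
Four tails, so the longest strictly increasing subsequence has length 4 (e.g. 3, 7, 11, 12).

4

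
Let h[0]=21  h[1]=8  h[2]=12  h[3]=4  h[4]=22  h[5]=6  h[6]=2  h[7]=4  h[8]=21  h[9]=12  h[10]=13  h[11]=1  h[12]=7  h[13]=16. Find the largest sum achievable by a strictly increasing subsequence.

Let S[i] be the best sum of a strictly increasing subsequence ending at i:
i:      0  1  2  3  4  5  6  7  8  9 10 11 12 13
h[i]:  21  8 12  4 22  6  2  4 21 12 13  1  7 16
S:     21  8 20  4 43 10  2  6 41 22 35  1 17 51
Maximum is 51 (e.g. 4 + 6 + 12 + 13 + 16).

51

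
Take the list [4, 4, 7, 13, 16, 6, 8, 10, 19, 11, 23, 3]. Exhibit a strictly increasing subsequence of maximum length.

4, 7, 13, 16, 19, 23

Patience tails give the LIS length; then backtrack through the dp parents:
4 → extends → [4]
4 → already a tail → [4]
7 → extends → [4, 7]
13 → extends → [4, 7, 13]
16 → extends → [4, 7, 13, 16]
6 → replaces 7 → [4, 6, 13, 16]
8 → replaces 13 → [4, 6, 8, 16]
10 → replaces 16 → [4, 6, 8, 10]
19 → extends → [4, 6, 8, 10, 19]
11 → replaces 19 → [4, 6, 8, 10, 11]
23 → extends → [4, 6, 8, 10, 11, 23]
3 → replaces 4 → [3, 6, 8, 10, 11, 23]
Length 6; one witness is 4, 7, 13, 16, 19, 23.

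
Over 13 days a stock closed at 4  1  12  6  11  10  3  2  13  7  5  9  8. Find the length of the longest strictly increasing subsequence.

Let dp[i] be the length of the longest such subsequence ending at index i:
i:      1  2  3  4  5  6  7  8  9 10 11 12 13
a[i]:   4  1 12  6 11 10  3  2 13  7  5  9  8
dp:     1  1  2  2  3  3  2  2  4  3  3  4  4
Maximum dp value is 4.

4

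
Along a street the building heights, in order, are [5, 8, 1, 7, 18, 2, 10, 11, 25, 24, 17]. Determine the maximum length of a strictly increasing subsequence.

Track the smallest tail for each achievable length (strict):
5 → extends → [5]
8 → extends → [5, 8]
1 → replaces 5 → [1, 8]
7 → replaces 8 → [1, 7]
18 → extends → [1, 7, 18]
2 → replaces 7 → [1, 2, 18]
10 → replaces 18 → [1, 2, 10]
11 → extends → [1, 2, 10, 11]
25 → extends → [1, 2, 10, 11, 25]
24 → replaces 25 → [1, 2, 10, 11, 24]
17 → replaces 24 → [1, 2, 10, 11, 17]
Five tails, so the longest strictly increasing subsequence has length 5 (e.g. 5, 8, 10, 11, 25).

5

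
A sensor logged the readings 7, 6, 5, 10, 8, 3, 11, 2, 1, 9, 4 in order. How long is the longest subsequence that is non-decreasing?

3

Let dp[i] be the length of the longest such subsequence ending at index i:
i:      1  2  3  4  5  6  7  8  9 10 11
a[i]:   7  6  5 10  8  3 11  2  1  9  4
dp:     1  1  1  2  2  1  3  1  1  3  2
Maximum dp value is 3.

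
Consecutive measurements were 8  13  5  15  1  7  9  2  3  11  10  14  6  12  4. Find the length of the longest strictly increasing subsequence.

5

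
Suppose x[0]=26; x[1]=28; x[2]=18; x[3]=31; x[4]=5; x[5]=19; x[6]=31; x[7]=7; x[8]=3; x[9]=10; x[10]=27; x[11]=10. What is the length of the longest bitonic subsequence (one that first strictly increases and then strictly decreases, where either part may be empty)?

inc[i] = longest strictly increasing subsequence ending at i; dec[i] = longest strictly decreasing subsequence starting at i:
i:      0  1  2  3  4  5  6  7  8  9 10 11
x[i]:  26 28 18 31  5 19 31  7  3 10 27 10
inc:    1  2  1  3  1  2  3  2  1  3  4  3
dec:    4  4  3  4  2  3  3  2  1  1  2  1
Best peak at i=3 (value 31): inc=3, dec=4, length 3+4−1 = 6.

6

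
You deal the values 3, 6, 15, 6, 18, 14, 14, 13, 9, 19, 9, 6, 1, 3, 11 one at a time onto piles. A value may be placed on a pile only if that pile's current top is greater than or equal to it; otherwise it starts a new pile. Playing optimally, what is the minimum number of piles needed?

5

Place each on the leftmost legal pile:
3 → new pile 1 (tops now [3])
6 → new pile 2 (tops now [3, 6])
15 → new pile 3 (tops now [3, 6, 15])
6 → pile 2 (tops now [3, 6, 15])
18 → new pile 4 (tops now [3, 6, 15, 18])
14 → pile 3 (tops now [3, 6, 14, 18])
14 → pile 3 (tops now [3, 6, 14, 18])
13 → pile 3 (tops now [3, 6, 13, 18])
9 → pile 3 (tops now [3, 6, 9, 18])
19 → new pile 5 (tops now [3, 6, 9, 18, 19])
9 → pile 3 (tops now [3, 6, 9, 18, 19])
6 → pile 2 (tops now [3, 6, 9, 18, 19])
1 → pile 1 (tops now [1, 6, 9, 18, 19])
3 → pile 2 (tops now [1, 3, 9, 18, 19])
11 → pile 4 (tops now [1, 3, 9, 11, 19])
Five piles.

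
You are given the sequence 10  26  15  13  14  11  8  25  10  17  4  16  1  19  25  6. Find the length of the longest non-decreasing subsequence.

Track the smallest tail for each achievable length (allowing ties):
10 → extends → [10]
26 → extends → [10, 26]
15 → replaces 26 → [10, 15]
13 → replaces 15 → [10, 13]
14 → extends → [10, 13, 14]
11 → replaces 13 → [10, 11, 14]
8 → replaces 10 → [8, 11, 14]
25 → extends → [8, 11, 14, 25]
10 → replaces 11 → [8, 10, 14, 25]
17 → replaces 25 → [8, 10, 14, 17]
4 → replaces 8 → [4, 10, 14, 17]
16 → replaces 17 → [4, 10, 14, 16]
1 → replaces 4 → [1, 10, 14, 16]
19 → extends → [1, 10, 14, 16, 19]
25 → extends → [1, 10, 14, 16, 19, 25]
6 → replaces 10 → [1, 6, 14, 16, 19, 25]
Six tails, so the longest non-decreasing subsequence has length 6 (e.g. 10, 13, 14, 17, 19, 25).

6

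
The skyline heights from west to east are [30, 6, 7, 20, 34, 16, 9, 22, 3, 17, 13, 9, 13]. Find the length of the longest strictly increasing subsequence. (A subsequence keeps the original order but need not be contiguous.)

Track the smallest tail for each achievable length (strict):
30 → extends → [30]
6 → replaces 30 → [6]
7 → extends → [6, 7]
20 → extends → [6, 7, 20]
34 → extends → [6, 7, 20, 34]
16 → replaces 20 → [6, 7, 16, 34]
9 → replaces 16 → [6, 7, 9, 34]
22 → replaces 34 → [6, 7, 9, 22]
3 → replaces 6 → [3, 7, 9, 22]
17 → replaces 22 → [3, 7, 9, 17]
13 → replaces 17 → [3, 7, 9, 13]
9 → already a tail → [3, 7, 9, 13]
13 → already a tail → [3, 7, 9, 13]
Four tails, so the longest strictly increasing subsequence has length 4 (e.g. 6, 7, 20, 34).

4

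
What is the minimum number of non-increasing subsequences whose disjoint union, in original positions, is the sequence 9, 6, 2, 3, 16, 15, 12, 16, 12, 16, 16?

The minimum number of non-increasing subsequences covering a sequence equals the length of its longest strictly increasing subsequence.
LIS length is 4 (e.g. 2, 3, 15, 16), so 4 piles are needed.

4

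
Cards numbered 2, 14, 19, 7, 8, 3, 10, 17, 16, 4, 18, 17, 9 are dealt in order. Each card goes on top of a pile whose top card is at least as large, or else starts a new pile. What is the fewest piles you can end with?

The minimum number of non-increasing subsequences covering a sequence equals the length of its longest strictly increasing subsequence.
LIS length is 6 (e.g. 2, 7, 8, 10, 17, 18), so 6 piles are needed.

6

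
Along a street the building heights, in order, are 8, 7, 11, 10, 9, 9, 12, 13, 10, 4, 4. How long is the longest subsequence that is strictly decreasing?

4

Let dp[i] be the longest strictly decreasing subsequence ending at i:
i:      1  2  3  4  5  6  7  8  9 10 11
a[i]:   8  7 11 10  9  9 12 13 10  4  4
dp:     1  2  1  2  3  3  1  1  2  4  4
Maximum is 4.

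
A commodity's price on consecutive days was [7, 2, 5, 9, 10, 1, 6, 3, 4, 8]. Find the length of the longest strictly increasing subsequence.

4

Track the smallest tail for each achievable length (strict):
7 → extends → [7]
2 → replaces 7 → [2]
5 → extends → [2, 5]
9 → extends → [2, 5, 9]
10 → extends → [2, 5, 9, 10]
1 → replaces 2 → [1, 5, 9, 10]
6 → replaces 9 → [1, 5, 6, 10]
3 → replaces 5 → [1, 3, 6, 10]
4 → replaces 6 → [1, 3, 4, 10]
8 → replaces 10 → [1, 3, 4, 8]
Four tails, so the longest strictly increasing subsequence has length 4 (e.g. 2, 5, 9, 10).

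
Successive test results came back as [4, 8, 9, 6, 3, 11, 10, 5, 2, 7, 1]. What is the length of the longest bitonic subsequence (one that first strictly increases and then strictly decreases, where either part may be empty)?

inc[i] = longest strictly increasing subsequence ending at i; dec[i] = longest strictly decreasing subsequence starting at i:
i:      1  2  3  4  5  6  7  8  9 10 11
a[i]:   4  8  9  6  3 11 10  5  2  7  1
inc:    1  2  3  2  1  4  4  2  1  3  1
dec:    4  5  5  4  3  5  4  3  2  2  1
Best peak at i=6 (value 11): inc=4, dec=5, length 4+5−1 = 8.

8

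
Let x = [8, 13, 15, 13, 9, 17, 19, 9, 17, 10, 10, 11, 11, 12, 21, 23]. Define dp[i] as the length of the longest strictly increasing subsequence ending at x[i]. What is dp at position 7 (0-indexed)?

dp[i] = 1 + max{dp[j] : j<i, x[j]<x[i]} (or 1 if no such j):
i:      0  1  2  3  4  5  6  7  8  9 10 11 12 13 14 15
x[i]:   8 13 15 13  9 17 19  9 17 10 10 11 11 12 21 23
dp:     1  2  3  2  2  4  5  2  4  3  3  4  4  5  6  7
At index 7 the value is 2.

2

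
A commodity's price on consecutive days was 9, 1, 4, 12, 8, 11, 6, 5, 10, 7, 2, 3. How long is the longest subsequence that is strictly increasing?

4

Track the smallest tail for each achievable length (strict):
9 → extends → [9]
1 → replaces 9 → [1]
4 → extends → [1, 4]
12 → extends → [1, 4, 12]
8 → replaces 12 → [1, 4, 8]
11 → extends → [1, 4, 8, 11]
6 → replaces 8 → [1, 4, 6, 11]
5 → replaces 6 → [1, 4, 5, 11]
10 → replaces 11 → [1, 4, 5, 10]
7 → replaces 10 → [1, 4, 5, 7]
2 → replaces 4 → [1, 2, 5, 7]
3 → replaces 5 → [1, 2, 3, 7]
Four tails, so the longest strictly increasing subsequence has length 4 (e.g. 1, 4, 8, 11).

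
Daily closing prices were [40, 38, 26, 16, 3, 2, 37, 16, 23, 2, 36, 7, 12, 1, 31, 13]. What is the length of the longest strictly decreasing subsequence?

Let dp[i] be the longest strictly decreasing subsequence ending at i:
i:      1  2  3  4  5  6  7  8  9 10 11 12 13 14 15 16
a[i]:  40 38 26 16  3  2 37 16 23  2 36  7 12  1 31 13
dp:     1  2  3  4  5  6  3  4  4  6  4  5  5  7  5  6
Maximum is 7.

7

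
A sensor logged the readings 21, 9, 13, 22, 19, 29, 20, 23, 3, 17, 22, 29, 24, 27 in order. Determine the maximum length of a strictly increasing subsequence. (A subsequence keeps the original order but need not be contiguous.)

Let dp[i] be the length of the longest such subsequence ending at index i:
i:      1  2  3  4  5  6  7  8  9 10 11 12 13 14
a[i]:  21  9 13 22 19 29 20 23  3 17 22 29 24 27
dp:     1  1  2  3  3  4  4  5  1  3  5  6  6  7
Maximum dp value is 7.

7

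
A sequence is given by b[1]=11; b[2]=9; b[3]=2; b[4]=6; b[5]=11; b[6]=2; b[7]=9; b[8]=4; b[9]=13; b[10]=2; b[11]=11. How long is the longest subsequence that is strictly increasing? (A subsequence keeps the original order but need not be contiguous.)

Track the smallest tail for each achievable length (strict):
11 → extends → [11]
9 → replaces 11 → [9]
2 → replaces 9 → [2]
6 → extends → [2, 6]
11 → extends → [2, 6, 11]
2 → already a tail → [2, 6, 11]
9 → replaces 11 → [2, 6, 9]
4 → replaces 6 → [2, 4, 9]
13 → extends → [2, 4, 9, 13]
2 → already a tail → [2, 4, 9, 13]
11 → replaces 13 → [2, 4, 9, 11]
Four tails, so the longest strictly increasing subsequence has length 4 (e.g. 2, 6, 11, 13).

4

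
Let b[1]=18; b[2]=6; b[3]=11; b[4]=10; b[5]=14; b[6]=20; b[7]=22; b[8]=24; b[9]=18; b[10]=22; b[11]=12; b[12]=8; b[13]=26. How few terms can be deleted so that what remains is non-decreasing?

Fewest deletions = n − (longest non-decreasing subsequence).
Patience tails:
18 → extends → [18]
6 → replaces 18 → [6]
11 → extends → [6, 11]
10 → replaces 11 → [6, 10]
14 → extends → [6, 10, 14]
20 → extends → [6, 10, 14, 20]
22 → extends → [6, 10, 14, 20, 22]
24 → extends → [6, 10, 14, 20, 22, 24]
18 → replaces 20 → [6, 10, 14, 18, 22, 24]
22 → replaces 24 → [6, 10, 14, 18, 22, 22]
12 → replaces 14 → [6, 10, 12, 18, 22, 22]
8 → replaces 10 → [6, 8, 12, 18, 22, 22]
26 → extends → [6, 8, 12, 18, 22, 22, 26]
Longest non-decreasing subsequence has length 7, so deletions = 13 − 7 = 6.

6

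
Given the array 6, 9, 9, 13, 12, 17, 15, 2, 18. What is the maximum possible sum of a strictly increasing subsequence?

63

Let S[i] be the best sum of a strictly increasing subsequence ending at i:
i:      1  2  3  4  5  6  7  8  9
a[i]:   6  9  9 13 12 17 15  2 18
S:      6 15 15 28 27 45 43  2 63
Maximum is 63 (e.g. 6 + 9 + 13 + 17 + 18).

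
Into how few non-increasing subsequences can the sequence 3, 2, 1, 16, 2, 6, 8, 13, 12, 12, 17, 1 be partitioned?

6

Place each on the leftmost legal pile:
3 → new pile 1 (tops now [3])
2 → pile 1 (tops now [2])
1 → pile 1 (tops now [1])
16 → new pile 2 (tops now [1, 16])
2 → pile 2 (tops now [1, 2])
6 → new pile 3 (tops now [1, 2, 6])
8 → new pile 4 (tops now [1, 2, 6, 8])
13 → new pile 5 (tops now [1, 2, 6, 8, 13])
12 → pile 5 (tops now [1, 2, 6, 8, 12])
12 → pile 5 (tops now [1, 2, 6, 8, 12])
17 → new pile 6 (tops now [1, 2, 6, 8, 12, 17])
1 → pile 1 (tops now [1, 2, 6, 8, 12, 17])
Six piles.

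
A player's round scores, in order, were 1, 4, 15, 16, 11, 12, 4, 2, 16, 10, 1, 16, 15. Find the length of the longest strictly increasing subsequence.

5

Let dp[i] be the length of the longest such subsequence ending at index i:
i:      1  2  3  4  5  6  7  8  9 10 11 12 13
a[i]:   1  4 15 16 11 12  4  2 16 10  1 16 15
dp:     1  2  3  4  3  4  2  2  5  3  1  5  5
Maximum dp value is 5.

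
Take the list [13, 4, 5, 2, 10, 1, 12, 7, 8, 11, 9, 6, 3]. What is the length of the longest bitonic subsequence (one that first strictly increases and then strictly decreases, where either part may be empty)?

8

inc[i] = longest strictly increasing subsequence ending at i; dec[i] = longest strictly decreasing subsequence starting at i:
i:      1  2  3  4  5  6  7  8  9 10 11 12 13
a[i]:  13  4  5  2 10  1 12  7  8 11  9  6  3
inc:    1  1  2  1  3  1  4  3  4  5  5  3  2
dec:    6  3  3  2  4  1  5  3  3  4  3  2  1
Best peak at i=7 (value 12): inc=4, dec=5, length 4+5−1 = 8.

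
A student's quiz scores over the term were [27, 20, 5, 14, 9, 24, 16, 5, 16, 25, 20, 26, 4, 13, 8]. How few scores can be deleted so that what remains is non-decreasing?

9

Fewest deletions = n − (longest non-decreasing subsequence).
i:      1  2  3  4  5  6  7  8  9 10 11 12 13 14 15
a[i]:  27 20  5 14  9 24 16  5 16 25 20 26  4 13  8
dp:     1  1  1  2  2  3  3  2  4  5  5  6  1  3  3
max dp = 6, so deletions = 15 − 6 = 9.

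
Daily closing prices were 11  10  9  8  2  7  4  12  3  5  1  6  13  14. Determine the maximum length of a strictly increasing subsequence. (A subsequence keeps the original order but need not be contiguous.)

Let dp[i] be the length of the longest such subsequence ending at index i:
i:      1  2  3  4  5  6  7  8  9 10 11 12 13 14
a[i]:  11 10  9  8  2  7  4 12  3  5  1  6 13 14
dp:     1  1  1  1  1  2  2  3  2  3  1  4  5  6
Maximum dp value is 6.

6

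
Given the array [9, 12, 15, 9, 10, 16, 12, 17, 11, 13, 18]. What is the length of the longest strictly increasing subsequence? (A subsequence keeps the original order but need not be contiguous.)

Track the smallest tail for each achievable length (strict):
9 → extends → [9]
12 → extends → [9, 12]
15 → extends → [9, 12, 15]
9 → already a tail → [9, 12, 15]
10 → replaces 12 → [9, 10, 15]
16 → extends → [9, 10, 15, 16]
12 → replaces 15 → [9, 10, 12, 16]
17 → extends → [9, 10, 12, 16, 17]
11 → replaces 12 → [9, 10, 11, 16, 17]
13 → replaces 16 → [9, 10, 11, 13, 17]
18 → extends → [9, 10, 11, 13, 17, 18]
Six tails, so the longest strictly increasing subsequence has length 6 (e.g. 9, 12, 15, 16, 17, 18).

6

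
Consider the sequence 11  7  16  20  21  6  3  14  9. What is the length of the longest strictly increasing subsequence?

4

Let dp[i] be the length of the longest such subsequence ending at index i:
i:      1  2  3  4  5  6  7  8  9
a[i]:  11  7 16 20 21  6  3 14  9
dp:     1  1  2  3  4  1  1  2  2
Maximum dp value is 4.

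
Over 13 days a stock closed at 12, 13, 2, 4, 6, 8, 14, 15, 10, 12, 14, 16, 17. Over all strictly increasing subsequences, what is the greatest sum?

89

Let S[i] be the best sum of a strictly increasing subsequence ending at i:
i:      1  2  3  4  5  6  7  8  9 10 11 12 13
a[i]:  12 13  2  4  6  8 14 15 10 12 14 16 17
S:     12 25  2  6 12 20 39 54 30 42 56 72 89
Maximum is 89 (e.g. 2 + 4 + 6 + 8 + 10 + 12 + 14 + 16 + 17).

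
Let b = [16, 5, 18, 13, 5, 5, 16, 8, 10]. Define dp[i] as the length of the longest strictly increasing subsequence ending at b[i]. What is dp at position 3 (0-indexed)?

dp[i] = 1 + max{dp[j] : j<i, b[j]<b[i]} (or 1 if no such j):
i:      0  1  2  3  4  5  6  7  8
b[i]:  16  5 18 13  5  5 16  8 10
dp:     1  1  2  2  1  1  3  2  3
At index 3 the value is 2.

2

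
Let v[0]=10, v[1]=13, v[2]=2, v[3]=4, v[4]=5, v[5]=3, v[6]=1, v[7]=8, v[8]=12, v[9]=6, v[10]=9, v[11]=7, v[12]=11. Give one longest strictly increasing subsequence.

2, 4, 5, 8, 9, 11

Patience tails give the LIS length; then backtrack through the dp parents:
10 → extends → [10]
13 → extends → [10, 13]
2 → replaces 10 → [2, 13]
4 → replaces 13 → [2, 4]
5 → extends → [2, 4, 5]
3 → replaces 4 → [2, 3, 5]
1 → replaces 2 → [1, 3, 5]
8 → extends → [1, 3, 5, 8]
12 → extends → [1, 3, 5, 8, 12]
6 → replaces 8 → [1, 3, 5, 6, 12]
9 → replaces 12 → [1, 3, 5, 6, 9]
7 → replaces 9 → [1, 3, 5, 6, 7]
11 → extends → [1, 3, 5, 6, 7, 11]
Length 6; one witness is 2, 4, 5, 8, 9, 11.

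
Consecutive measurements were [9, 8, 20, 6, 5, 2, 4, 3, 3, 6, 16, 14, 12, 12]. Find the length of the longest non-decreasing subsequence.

Let dp[i] be the length of the longest such subsequence ending at index i:
i:      1  2  3  4  5  6  7  8  9 10 11 12 13 14
a[i]:   9  8 20  6  5  2  4  3  3  6 16 14 12 12
dp:     1  1  2  1  1  1  2  2  3  4  5  5  5  6
Maximum dp value is 6.

6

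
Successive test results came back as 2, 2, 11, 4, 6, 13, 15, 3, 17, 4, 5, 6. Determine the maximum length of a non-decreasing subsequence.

7

Track the smallest tail for each achievable length (allowing ties):
2 → extends → [2]
2 → extends → [2, 2]
11 → extends → [2, 2, 11]
4 → replaces 11 → [2, 2, 4]
6 → extends → [2, 2, 4, 6]
13 → extends → [2, 2, 4, 6, 13]
15 → extends → [2, 2, 4, 6, 13, 15]
3 → replaces 4 → [2, 2, 3, 6, 13, 15]
17 → extends → [2, 2, 3, 6, 13, 15, 17]
4 → replaces 6 → [2, 2, 3, 4, 13, 15, 17]
5 → replaces 13 → [2, 2, 3, 4, 5, 15, 17]
6 → replaces 15 → [2, 2, 3, 4, 5, 6, 17]
Seven tails, so the longest non-decreasing subsequence has length 7 (e.g. 2, 2, 4, 6, 13, 15, 17).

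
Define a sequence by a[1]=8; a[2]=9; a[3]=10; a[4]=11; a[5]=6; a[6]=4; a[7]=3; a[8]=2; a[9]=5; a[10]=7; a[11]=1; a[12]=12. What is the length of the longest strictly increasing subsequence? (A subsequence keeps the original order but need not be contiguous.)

5

Let dp[i] be the length of the longest such subsequence ending at index i:
i:      1  2  3  4  5  6  7  8  9 10 11 12
a[i]:   8  9 10 11  6  4  3  2  5  7  1 12
dp:     1  2  3  4  1  1  1  1  2  3  1  5
Maximum dp value is 5.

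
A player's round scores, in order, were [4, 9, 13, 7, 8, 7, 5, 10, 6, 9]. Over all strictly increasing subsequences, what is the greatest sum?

29

Let S[i] be the best sum of a strictly increasing subsequence ending at i:
i:      1  2  3  4  5  6  7  8  9 10
a[i]:   4  9 13  7  8  7  5 10  6  9
S:      4 13 26 11 19 11  9 29 15 28
Maximum is 29 (e.g. 4 + 7 + 8 + 10).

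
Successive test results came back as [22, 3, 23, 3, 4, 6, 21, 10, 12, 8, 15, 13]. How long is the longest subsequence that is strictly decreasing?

4

Negate each value so 'decreasing' becomes 'increasing', then run patience tails on the negated sequence:
-22 → extends → [-22]
-3 → extends → [-22, -3]
-23 → replaces -22 → [-23, -3]
-3 → already a tail → [-23, -3]
-4 → replaces -3 → [-23, -4]
-6 → replaces -4 → [-23, -6]
-21 → replaces -6 → [-23, -21]
-10 → extends → [-23, -21, -10]
-12 → replaces -10 → [-23, -21, -12]
-8 → extends → [-23, -21, -12, -8]
-15 → replaces -12 → [-23, -21, -15, -8]
-13 → replaces -8 → [-23, -21, -15, -13]
Four tails, so the longest strictly decreasing subsequence of the original has length 4.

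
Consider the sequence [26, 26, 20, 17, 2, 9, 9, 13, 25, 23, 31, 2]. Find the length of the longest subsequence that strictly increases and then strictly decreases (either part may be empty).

inc[i] = longest strictly increasing subsequence ending at i; dec[i] = longest strictly decreasing subsequence starting at i:
i:      1  2  3  4  5  6  7  8  9 10 11 12
a[i]:  26 26 20 17  2  9  9 13 25 23 31  2
inc:    1  1  1  1  1  2  2  3  4  4  5  1
dec:    5  5  4  3  1  2  2  2  3  2  2  1
Best peak at i=9 (value 25): inc=4, dec=3, length 4+3−1 = 6.

6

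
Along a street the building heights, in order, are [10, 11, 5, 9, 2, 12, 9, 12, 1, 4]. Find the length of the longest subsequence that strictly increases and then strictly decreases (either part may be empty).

inc[i] = longest strictly increasing subsequence ending at i; dec[i] = longest strictly decreasing subsequence starting at i:
i:      1  2  3  4  5  6  7  8  9 10
a[i]:  10 11  5  9  2 12  9 12  1  4
inc:    1  2  1  2  1  3  2  3  1  2
dec:    4  4  3  3  2  3  2  2  1  1
Best peak at i=2 (value 11): inc=2, dec=4, length 2+4−1 = 5.

5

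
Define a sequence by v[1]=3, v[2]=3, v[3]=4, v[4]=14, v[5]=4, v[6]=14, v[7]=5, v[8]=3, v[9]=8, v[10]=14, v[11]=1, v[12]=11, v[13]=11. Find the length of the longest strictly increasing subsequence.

5

Track the smallest tail for each achievable length (strict):
3 → extends → [3]
3 → already a tail → [3]
4 → extends → [3, 4]
14 → extends → [3, 4, 14]
4 → already a tail → [3, 4, 14]
14 → already a tail → [3, 4, 14]
5 → replaces 14 → [3, 4, 5]
3 → already a tail → [3, 4, 5]
8 → extends → [3, 4, 5, 8]
14 → extends → [3, 4, 5, 8, 14]
1 → replaces 3 → [1, 4, 5, 8, 14]
11 → replaces 14 → [1, 4, 5, 8, 11]
11 → already a tail → [1, 4, 5, 8, 11]
Five tails, so the longest strictly increasing subsequence has length 5 (e.g. 3, 4, 5, 8, 14).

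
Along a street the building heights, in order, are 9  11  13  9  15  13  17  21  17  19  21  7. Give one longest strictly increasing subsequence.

9, 11, 13, 15, 17, 19, 21

Patience tails give the LIS length; then backtrack through the dp parents:
9 → extends → [9]
11 → extends → [9, 11]
13 → extends → [9, 11, 13]
9 → already a tail → [9, 11, 13]
15 → extends → [9, 11, 13, 15]
13 → already a tail → [9, 11, 13, 15]
17 → extends → [9, 11, 13, 15, 17]
21 → extends → [9, 11, 13, 15, 17, 21]
17 → already a tail → [9, 11, 13, 15, 17, 21]
19 → replaces 21 → [9, 11, 13, 15, 17, 19]
21 → extends → [9, 11, 13, 15, 17, 19, 21]
7 → replaces 9 → [7, 11, 13, 15, 17, 19, 21]
Length 7; one witness is 9, 11, 13, 15, 17, 19, 21.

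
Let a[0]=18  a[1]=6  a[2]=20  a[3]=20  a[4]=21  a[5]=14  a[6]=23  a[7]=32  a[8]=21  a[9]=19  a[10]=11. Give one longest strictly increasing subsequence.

Patience tails give the LIS length; then backtrack through the dp parents:
18 → extends → [18]
6 → replaces 18 → [6]
20 → extends → [6, 20]
20 → already a tail → [6, 20]
21 → extends → [6, 20, 21]
14 → replaces 20 → [6, 14, 21]
23 → extends → [6, 14, 21, 23]
32 → extends → [6, 14, 21, 23, 32]
21 → already a tail → [6, 14, 21, 23, 32]
19 → replaces 21 → [6, 14, 19, 23, 32]
11 → replaces 14 → [6, 11, 19, 23, 32]
Length 5; one witness is 18, 20, 21, 23, 32.

18, 20, 21, 23, 32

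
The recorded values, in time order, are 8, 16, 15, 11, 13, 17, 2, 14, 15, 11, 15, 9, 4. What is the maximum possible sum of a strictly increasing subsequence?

61

Let S[i] be the best sum of a strictly increasing subsequence ending at i:
i:      1  2  3  4  5  6  7  8  9 10 11 12 13
a[i]:   8 16 15 11 13 17  2 14 15 11 15  9  4
S:      8 24 23 19 32 49  2 46 61 19 61 17  6
Maximum is 61 (e.g. 8 + 11 + 13 + 14 + 15).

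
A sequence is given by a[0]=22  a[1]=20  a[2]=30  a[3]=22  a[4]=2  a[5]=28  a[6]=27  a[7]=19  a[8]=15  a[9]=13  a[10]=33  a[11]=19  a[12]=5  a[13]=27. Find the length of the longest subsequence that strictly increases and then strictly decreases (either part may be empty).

inc[i] = longest strictly increasing subsequence ending at i; dec[i] = longest strictly decreasing subsequence starting at i:
i:      0  1  2  3  4  5  6  7  8  9 10 11 12 13
a[i]:  22 20 30 22  2 28 27 19 15 13 33 19  5 27
inc:    1  1  2  2  1  3  3  2  2  2  4  3  2  4
dec:    6  5  7  5  1  6  5  4  3  2  3  2  1  1
Best peak at i=2 (value 30): inc=2, dec=7, length 2+7−1 = 8.

8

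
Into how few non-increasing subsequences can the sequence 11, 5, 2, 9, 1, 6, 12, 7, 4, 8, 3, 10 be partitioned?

5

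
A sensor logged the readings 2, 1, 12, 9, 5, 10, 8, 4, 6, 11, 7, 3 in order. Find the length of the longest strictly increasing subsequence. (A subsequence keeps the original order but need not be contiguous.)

Track the smallest tail for each achievable length (strict):
2 → extends → [2]
1 → replaces 2 → [1]
12 → extends → [1, 12]
9 → replaces 12 → [1, 9]
5 → replaces 9 → [1, 5]
10 → extends → [1, 5, 10]
8 → replaces 10 → [1, 5, 8]
4 → replaces 5 → [1, 4, 8]
6 → replaces 8 → [1, 4, 6]
11 → extends → [1, 4, 6, 11]
7 → replaces 11 → [1, 4, 6, 7]
3 → replaces 4 → [1, 3, 6, 7]
Four tails, so the longest strictly increasing subsequence has length 4 (e.g. 2, 9, 10, 11).

4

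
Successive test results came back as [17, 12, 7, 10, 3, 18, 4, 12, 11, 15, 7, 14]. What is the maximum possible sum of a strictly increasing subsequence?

44

Let S[i] be the best sum of a strictly increasing subsequence ending at i:
i:      1  2  3  4  5  6  7  8  9 10 11 12
a[i]:  17 12  7 10  3 18  4 12 11 15  7 14
S:     17 12  7 17  3 35  7 29 28 44 14 43
Maximum is 44 (e.g. 7 + 10 + 12 + 15).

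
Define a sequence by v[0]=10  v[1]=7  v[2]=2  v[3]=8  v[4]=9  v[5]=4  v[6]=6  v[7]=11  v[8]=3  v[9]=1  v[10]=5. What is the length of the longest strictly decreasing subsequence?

Negate each value so 'decreasing' becomes 'increasing', then run patience tails on the negated sequence:
-10 → extends → [-10]
-7 → extends → [-10, -7]
-2 → extends → [-10, -7, -2]
-8 → replaces -7 → [-10, -8, -2]
-9 → replaces -8 → [-10, -9, -2]
-4 → replaces -2 → [-10, -9, -4]
-6 → replaces -4 → [-10, -9, -6]
-11 → replaces -10 → [-11, -9, -6]
-3 → extends → [-11, -9, -6, -3]
-1 → extends → [-11, -9, -6, -3, -1]
-5 → replaces -3 → [-11, -9, -6, -5, -1]
Five tails, so the longest strictly decreasing subsequence of the original has length 5.

5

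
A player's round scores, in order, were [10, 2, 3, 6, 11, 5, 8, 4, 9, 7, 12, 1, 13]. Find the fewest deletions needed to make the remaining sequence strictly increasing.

Fewest deletions = n − (longest strictly increasing subsequence).
Patience tails:
10 → extends → [10]
2 → replaces 10 → [2]
3 → extends → [2, 3]
6 → extends → [2, 3, 6]
11 → extends → [2, 3, 6, 11]
5 → replaces 6 → [2, 3, 5, 11]
8 → replaces 11 → [2, 3, 5, 8]
4 → replaces 5 → [2, 3, 4, 8]
9 → extends → [2, 3, 4, 8, 9]
7 → replaces 8 → [2, 3, 4, 7, 9]
12 → extends → [2, 3, 4, 7, 9, 12]
1 → replaces 2 → [1, 3, 4, 7, 9, 12]
13 → extends → [1, 3, 4, 7, 9, 12, 13]
Longest strictly increasing subsequence has length 7, so deletions = 13 − 7 = 6.

6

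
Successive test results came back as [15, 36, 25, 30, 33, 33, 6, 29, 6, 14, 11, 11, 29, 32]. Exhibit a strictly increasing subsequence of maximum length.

15, 25, 30, 33

Patience tails give the LIS length; then backtrack through the dp parents:
15 → extends → [15]
36 → extends → [15, 36]
25 → replaces 36 → [15, 25]
30 → extends → [15, 25, 30]
33 → extends → [15, 25, 30, 33]
33 → already a tail → [15, 25, 30, 33]
6 → replaces 15 → [6, 25, 30, 33]
29 → replaces 30 → [6, 25, 29, 33]
6 → already a tail → [6, 25, 29, 33]
14 → replaces 25 → [6, 14, 29, 33]
11 → replaces 14 → [6, 11, 29, 33]
11 → already a tail → [6, 11, 29, 33]
29 → already a tail → [6, 11, 29, 33]
32 → replaces 33 → [6, 11, 29, 32]
Length 4; one witness is 15, 25, 30, 33.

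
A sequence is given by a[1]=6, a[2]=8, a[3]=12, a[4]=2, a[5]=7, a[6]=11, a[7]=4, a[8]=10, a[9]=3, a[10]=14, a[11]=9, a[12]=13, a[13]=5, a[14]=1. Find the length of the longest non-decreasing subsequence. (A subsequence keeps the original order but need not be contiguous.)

4

Track the smallest tail for each achievable length (allowing ties):
6 → extends → [6]
8 → extends → [6, 8]
12 → extends → [6, 8, 12]
2 → replaces 6 → [2, 8, 12]
7 → replaces 8 → [2, 7, 12]
11 → replaces 12 → [2, 7, 11]
4 → replaces 7 → [2, 4, 11]
10 → replaces 11 → [2, 4, 10]
3 → replaces 4 → [2, 3, 10]
14 → extends → [2, 3, 10, 14]
9 → replaces 10 → [2, 3, 9, 14]
13 → replaces 14 → [2, 3, 9, 13]
5 → replaces 9 → [2, 3, 5, 13]
1 → replaces 2 → [1, 3, 5, 13]
Four tails, so the longest non-decreasing subsequence has length 4 (e.g. 6, 8, 12, 14).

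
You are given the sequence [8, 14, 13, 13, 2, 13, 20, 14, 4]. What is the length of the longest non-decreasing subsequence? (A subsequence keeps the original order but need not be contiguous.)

5

Let dp[i] be the length of the longest such subsequence ending at index i:
i:      1  2  3  4  5  6  7  8  9
a[i]:   8 14 13 13  2 13 20 14  4
dp:     1  2  2  3  1  4  5  5  2
Maximum dp value is 5.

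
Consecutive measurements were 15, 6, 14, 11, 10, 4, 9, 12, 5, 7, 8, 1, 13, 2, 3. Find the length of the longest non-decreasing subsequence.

5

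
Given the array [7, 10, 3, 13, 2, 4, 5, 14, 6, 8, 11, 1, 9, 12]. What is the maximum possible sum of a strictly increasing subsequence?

49

Let S[i] be the best sum of a strictly increasing subsequence ending at i:
i:      1  2  3  4  5  6  7  8  9 10 11 12 13 14
a[i]:   7 10  3 13  2  4  5 14  6  8 11  1  9 12
S:      7 17  3 30  2  7 12 44 18 26 37  1 35 49
Maximum is 49 (e.g. 3 + 4 + 5 + 6 + 8 + 11 + 12).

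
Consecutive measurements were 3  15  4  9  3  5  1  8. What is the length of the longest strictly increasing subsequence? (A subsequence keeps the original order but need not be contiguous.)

4

Let dp[i] be the length of the longest such subsequence ending at index i:
i:      1  2  3  4  5  6  7  8
a[i]:   3 15  4  9  3  5  1  8
dp:     1  2  2  3  1  3  1  4
Maximum dp value is 4.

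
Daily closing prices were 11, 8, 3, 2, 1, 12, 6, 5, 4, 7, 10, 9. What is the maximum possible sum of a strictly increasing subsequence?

Let S[i] be the best sum of a strictly increasing subsequence ending at i:
i:      1  2  3  4  5  6  7  8  9 10 11 12
a[i]:  11  8  3  2  1 12  6  5  4  7 10  9
S:     11  8  3  2  1 23  9  8  7 16 26 25
Maximum is 26 (e.g. 3 + 6 + 7 + 10).

26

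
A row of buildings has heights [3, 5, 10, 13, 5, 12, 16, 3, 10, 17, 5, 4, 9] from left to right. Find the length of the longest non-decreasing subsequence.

6

Track the smallest tail for each achievable length (allowing ties):
3 → extends → [3]
5 → extends → [3, 5]
10 → extends → [3, 5, 10]
13 → extends → [3, 5, 10, 13]
5 → replaces 10 → [3, 5, 5, 13]
12 → replaces 13 → [3, 5, 5, 12]
16 → extends → [3, 5, 5, 12, 16]
3 → replaces 5 → [3, 3, 5, 12, 16]
10 → replaces 12 → [3, 3, 5, 10, 16]
17 → extends → [3, 3, 5, 10, 16, 17]
5 → replaces 10 → [3, 3, 5, 5, 16, 17]
4 → replaces 5 → [3, 3, 4, 5, 16, 17]
9 → replaces 16 → [3, 3, 4, 5, 9, 17]
Six tails, so the longest non-decreasing subsequence has length 6 (e.g. 3, 5, 10, 13, 16, 17).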